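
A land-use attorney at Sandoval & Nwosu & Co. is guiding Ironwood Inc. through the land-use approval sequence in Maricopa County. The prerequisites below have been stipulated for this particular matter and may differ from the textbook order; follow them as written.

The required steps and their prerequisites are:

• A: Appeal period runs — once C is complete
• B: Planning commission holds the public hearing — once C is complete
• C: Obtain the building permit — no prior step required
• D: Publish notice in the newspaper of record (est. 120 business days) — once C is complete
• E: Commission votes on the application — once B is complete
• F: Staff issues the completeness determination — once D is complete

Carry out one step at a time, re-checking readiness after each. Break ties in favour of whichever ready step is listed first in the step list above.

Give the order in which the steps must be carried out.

C is the only step with nothing outstanding, so it goes first.
Ready: A, B and D. A is listed earlier → A.
Ready: B and D. B is listed earlier → B.
Now D and E have their prerequisites met. D is listed earlier, so D next.
E and F are both available; E is listed earlier → E.
F needed D, now all done → F.

C, A, B, D, E, F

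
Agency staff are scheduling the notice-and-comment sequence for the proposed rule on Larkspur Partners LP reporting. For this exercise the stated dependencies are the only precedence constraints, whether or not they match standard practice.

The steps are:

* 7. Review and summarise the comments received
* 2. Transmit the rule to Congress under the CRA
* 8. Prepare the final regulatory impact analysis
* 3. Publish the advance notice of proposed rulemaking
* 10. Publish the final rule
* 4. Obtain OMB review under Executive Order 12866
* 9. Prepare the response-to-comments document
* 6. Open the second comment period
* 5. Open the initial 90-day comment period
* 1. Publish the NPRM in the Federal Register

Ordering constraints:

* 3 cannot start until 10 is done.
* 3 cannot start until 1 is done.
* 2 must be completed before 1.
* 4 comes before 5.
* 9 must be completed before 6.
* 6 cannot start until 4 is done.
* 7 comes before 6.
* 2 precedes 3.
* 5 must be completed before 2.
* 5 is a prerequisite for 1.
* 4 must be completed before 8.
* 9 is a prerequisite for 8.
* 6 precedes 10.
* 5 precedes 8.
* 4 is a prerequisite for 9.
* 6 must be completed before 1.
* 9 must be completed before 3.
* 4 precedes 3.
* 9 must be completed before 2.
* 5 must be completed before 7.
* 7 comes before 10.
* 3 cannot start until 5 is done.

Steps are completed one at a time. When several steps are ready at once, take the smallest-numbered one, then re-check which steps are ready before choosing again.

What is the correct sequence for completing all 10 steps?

4, 5, 7, 9, 2, 6, 1, 8, 10, 3

Only 4 has no prerequisites, so it is first.
5 and 9 are both available; 5 has the earlier label → 5.
Ready: 7 and 9. 7 has the earlier label → 7.
Next only 9 has its prerequisites met → 9.
Ready: 2, 6 and 8. 2 has the earlier label → 2.
Now 6 and 8 have their prerequisites met. 6 has the earlier label, so 6 next.
Ready: 1, 8 and 10. 1 has the earlier label → 1.
Now 8 and 10 have their prerequisites met. 8 has the earlier label, so 8 next.
10 is the only step now ready → 10.
3 is the only step now ready → 3.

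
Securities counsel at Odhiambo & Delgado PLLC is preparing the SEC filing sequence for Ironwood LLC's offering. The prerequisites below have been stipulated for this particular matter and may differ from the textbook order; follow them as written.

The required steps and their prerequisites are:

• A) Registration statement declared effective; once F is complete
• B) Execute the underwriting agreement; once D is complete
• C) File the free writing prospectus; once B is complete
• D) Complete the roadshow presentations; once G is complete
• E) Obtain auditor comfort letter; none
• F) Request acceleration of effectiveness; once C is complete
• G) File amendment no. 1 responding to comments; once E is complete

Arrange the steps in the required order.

E has no prerequisites → E first.
G is the only step now ready → G.
D needed G, now all done → D.
B needed D, now all done → B.
C needed B, now all done → C.
F needed C, now all done → F.
A is the only step now ready → A.

E → G → D → B → C → F → A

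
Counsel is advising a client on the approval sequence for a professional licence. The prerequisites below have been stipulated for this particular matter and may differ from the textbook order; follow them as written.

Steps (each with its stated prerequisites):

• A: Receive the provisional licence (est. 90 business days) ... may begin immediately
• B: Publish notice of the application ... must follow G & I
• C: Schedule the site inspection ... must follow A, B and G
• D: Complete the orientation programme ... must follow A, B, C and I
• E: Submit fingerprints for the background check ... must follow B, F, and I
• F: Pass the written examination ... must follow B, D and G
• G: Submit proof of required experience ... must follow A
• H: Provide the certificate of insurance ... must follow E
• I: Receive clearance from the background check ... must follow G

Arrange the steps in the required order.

A, G, I, B, C, D, F, E, H

Only A has no prerequisites, so it is first.
Next only G has its prerequisites met → G.
I needed G, now all done → I.
B needed G and I, now all done → B.
C needed A, B and G, now all done → C.
Next only D has its prerequisites met → D.
F needed B, D and G, now all done → F.
E is the only step now ready → E.
That leaves H as the only ready step → H.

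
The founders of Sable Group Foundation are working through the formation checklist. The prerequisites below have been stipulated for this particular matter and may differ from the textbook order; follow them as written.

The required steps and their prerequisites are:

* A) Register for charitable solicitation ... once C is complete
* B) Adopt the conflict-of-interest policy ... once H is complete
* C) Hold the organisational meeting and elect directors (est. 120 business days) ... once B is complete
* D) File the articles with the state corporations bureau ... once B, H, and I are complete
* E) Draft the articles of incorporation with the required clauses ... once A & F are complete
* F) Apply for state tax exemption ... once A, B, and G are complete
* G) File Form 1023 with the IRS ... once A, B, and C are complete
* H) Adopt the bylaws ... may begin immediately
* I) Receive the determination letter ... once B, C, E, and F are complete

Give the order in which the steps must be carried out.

H has no prerequisites → H first.
That leaves B as the only ready step → B.
C needed B, now all done → C.
A needed C, now all done → A.
G needed A, B and C, now all done → G.
Next only F has its prerequisites met → F.
E needed A and F, now all done → E.
I needed B, C, E and F, now all done → I.
D needed B, H and I, now all done → D.

H B C A G F E I D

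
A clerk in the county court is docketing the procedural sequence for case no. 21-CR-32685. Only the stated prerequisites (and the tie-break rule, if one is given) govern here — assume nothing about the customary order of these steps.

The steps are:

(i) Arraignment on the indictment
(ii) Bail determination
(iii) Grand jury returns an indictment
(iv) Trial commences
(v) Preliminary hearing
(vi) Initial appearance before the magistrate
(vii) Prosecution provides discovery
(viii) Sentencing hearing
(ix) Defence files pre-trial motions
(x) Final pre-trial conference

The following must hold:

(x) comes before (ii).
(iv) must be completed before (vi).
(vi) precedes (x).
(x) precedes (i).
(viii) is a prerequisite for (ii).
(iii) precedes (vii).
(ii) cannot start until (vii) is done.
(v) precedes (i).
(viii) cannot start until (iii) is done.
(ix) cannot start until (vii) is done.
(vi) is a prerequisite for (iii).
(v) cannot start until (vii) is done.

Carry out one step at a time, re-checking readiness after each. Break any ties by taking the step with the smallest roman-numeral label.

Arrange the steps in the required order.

(iv), (vi), (iii), (vii), (v), (viii), (ix), (x), (i), (ii)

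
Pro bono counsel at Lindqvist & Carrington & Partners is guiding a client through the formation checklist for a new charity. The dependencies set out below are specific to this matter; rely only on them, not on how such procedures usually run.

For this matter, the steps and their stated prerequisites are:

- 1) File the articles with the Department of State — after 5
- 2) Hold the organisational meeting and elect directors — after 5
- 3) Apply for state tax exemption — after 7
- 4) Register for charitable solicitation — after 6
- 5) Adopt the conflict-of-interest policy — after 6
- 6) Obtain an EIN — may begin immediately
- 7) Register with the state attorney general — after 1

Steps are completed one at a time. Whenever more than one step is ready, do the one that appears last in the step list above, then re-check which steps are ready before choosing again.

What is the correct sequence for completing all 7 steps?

Only 6 has no prerequisites, so it is first.
Now 5 and 4 have their prerequisites met. 5 is listed later, so 5 next.
Ready: 4, 2 and 1. 4 is listed later → 4.
Now 2 and 1 have their prerequisites met. 2 is listed later, so 2 next.
1 needed 5, now all done → 1.
7 is the only step now ready → 7.
3 needed 7, now all done → 3.

6, 5, 4, 2, 1, 7, 3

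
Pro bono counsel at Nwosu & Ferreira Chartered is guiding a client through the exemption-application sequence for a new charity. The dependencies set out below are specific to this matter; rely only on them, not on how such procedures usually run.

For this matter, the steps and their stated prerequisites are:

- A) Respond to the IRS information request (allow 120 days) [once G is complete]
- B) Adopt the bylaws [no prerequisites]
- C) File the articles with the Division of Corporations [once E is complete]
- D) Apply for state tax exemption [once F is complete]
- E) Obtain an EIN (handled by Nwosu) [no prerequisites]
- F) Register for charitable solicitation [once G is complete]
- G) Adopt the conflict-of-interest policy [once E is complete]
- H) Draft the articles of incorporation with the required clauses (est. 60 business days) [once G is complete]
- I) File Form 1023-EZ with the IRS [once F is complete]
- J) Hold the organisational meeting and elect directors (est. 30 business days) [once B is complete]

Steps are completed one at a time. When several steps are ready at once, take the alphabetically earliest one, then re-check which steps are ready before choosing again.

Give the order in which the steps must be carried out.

B → E → C → G → A → F → D → H → I → J

Nothing is required for B and E. B has the earlier label → B first.
J now also ready, so the ready set is {E, J}; E has the earlier label → E.
Now C, G and J have their prerequisites met. C has the earlier label, so C next.
Ready: G and J. G has the earlier label → G.
Now A, F, H and J have their prerequisites met. A has the earlier label, so A next.
Ready: F, H and J. F has the earlier label → F.
Ready: D, H, I and J. D has the earlier label → D.
Ready: H, I and J. H has the earlier label → H.
I and J are both available; I has the earlier label → I.
That leaves J as the only ready step → J.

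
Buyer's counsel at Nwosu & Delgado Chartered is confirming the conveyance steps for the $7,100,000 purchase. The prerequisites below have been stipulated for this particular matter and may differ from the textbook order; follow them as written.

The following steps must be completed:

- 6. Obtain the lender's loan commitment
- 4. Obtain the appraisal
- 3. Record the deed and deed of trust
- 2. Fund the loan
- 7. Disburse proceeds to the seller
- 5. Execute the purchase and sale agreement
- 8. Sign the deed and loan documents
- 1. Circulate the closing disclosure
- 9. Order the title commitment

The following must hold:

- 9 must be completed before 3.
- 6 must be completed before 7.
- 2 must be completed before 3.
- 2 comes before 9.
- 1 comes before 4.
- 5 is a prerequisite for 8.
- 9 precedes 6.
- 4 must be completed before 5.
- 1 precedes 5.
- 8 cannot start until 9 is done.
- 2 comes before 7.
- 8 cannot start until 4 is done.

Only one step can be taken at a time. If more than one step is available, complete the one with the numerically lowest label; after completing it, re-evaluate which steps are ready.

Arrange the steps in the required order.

1 2 4 5 9 3 6 7 8

Nothing is required for 1 and 2. 1 has the earlier label → 1 first.
4 now also ready, so the ready set is {2, 4}; 2 has the earlier label → 2.
4 and 9 are both available; 4 has the earlier label → 4.
5 now also ready, so the ready set is {5, 9}; 5 has the earlier label → 5.
That leaves 9 as the only ready step → 9.
3, 6 and 8 are all available; 3 has the earlier label → 3.
6 and 8 are both available; 6 has the earlier label → 6.
7 now also ready, so the ready set is {7, 8}; 7 has the earlier label → 7.
That leaves 8 as the only ready step → 8.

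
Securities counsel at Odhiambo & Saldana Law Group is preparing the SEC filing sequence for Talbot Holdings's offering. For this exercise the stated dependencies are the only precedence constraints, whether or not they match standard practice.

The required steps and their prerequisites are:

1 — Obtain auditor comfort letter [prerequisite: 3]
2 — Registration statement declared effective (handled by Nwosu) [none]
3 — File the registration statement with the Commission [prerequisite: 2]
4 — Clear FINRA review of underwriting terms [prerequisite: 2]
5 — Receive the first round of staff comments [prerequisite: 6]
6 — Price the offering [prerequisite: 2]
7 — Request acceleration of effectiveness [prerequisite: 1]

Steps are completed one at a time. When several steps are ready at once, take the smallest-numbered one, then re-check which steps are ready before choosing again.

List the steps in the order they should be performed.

Only 2 has no prerequisites, so it is first.
Ready: 3, 4 and 6. 3 has the earlier label → 3.
1 now also ready, so the ready set is {1, 4, 6}; 1 has the earlier label → 1.
7 now also ready, so the ready set is {4, 6, 7}; 4 has the earlier label → 4.
Ready: 6 and 7. 6 has the earlier label → 6.
Ready: 5 and 7. 5 has the earlier label → 5.
Next only 7 has its prerequisites met → 7.

2 3 1 4 6 5 7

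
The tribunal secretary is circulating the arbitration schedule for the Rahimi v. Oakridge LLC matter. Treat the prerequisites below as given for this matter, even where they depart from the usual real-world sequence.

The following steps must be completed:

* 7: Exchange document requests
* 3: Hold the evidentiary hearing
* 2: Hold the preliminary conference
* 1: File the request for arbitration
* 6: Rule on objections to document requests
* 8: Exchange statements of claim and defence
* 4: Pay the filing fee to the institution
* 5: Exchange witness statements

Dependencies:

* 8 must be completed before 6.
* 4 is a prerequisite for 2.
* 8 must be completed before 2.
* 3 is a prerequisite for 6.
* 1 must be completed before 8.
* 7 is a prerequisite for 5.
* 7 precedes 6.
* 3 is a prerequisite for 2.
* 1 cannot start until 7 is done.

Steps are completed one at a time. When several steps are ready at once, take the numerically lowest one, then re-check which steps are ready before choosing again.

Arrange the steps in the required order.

3, 4 and 7 have no prerequisites; 3 has the earlier label, so 3 is first.
4 and 7 are both available; 4 has the earlier label → 4.
7 is the only step now ready → 7.
Ready: 1 and 5. 1 has the earlier label → 1.
Ready: 5 and 8. 5 has the earlier label → 5.
8 needed 1, now all done → 8.
Now 2 and 6 have their prerequisites met. 2 has the earlier label, so 2 next.
6 is the only step now ready → 6.

3, 4, 7, 1, 5, 8, 2, 6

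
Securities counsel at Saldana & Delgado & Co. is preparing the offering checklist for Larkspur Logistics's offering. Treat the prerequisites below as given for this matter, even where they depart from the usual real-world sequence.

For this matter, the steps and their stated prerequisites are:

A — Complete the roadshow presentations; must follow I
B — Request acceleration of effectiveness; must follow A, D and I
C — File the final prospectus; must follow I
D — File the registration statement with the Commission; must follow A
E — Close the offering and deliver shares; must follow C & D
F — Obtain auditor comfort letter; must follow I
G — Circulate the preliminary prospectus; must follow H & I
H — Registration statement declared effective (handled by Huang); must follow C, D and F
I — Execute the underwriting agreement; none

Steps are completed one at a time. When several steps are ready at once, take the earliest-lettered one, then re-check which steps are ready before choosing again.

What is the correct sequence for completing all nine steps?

I is the only step with nothing outstanding, so it goes first.
A, C and F are all available; A has the earlier label → A.
Ready: C, D and F. C has the earlier label → C.
Now D and F have their prerequisites met. D has the earlier label, so D next.
B and E now also ready, so the ready set is {B, E, F}; B has the earlier label → B.
Ready: E and F. E has the earlier label → E.
That leaves F as the only ready step → F.
H needed C, D and F, now all done → H.
That leaves G as the only ready step → G.

I → A → C → D → B → E → F → H → G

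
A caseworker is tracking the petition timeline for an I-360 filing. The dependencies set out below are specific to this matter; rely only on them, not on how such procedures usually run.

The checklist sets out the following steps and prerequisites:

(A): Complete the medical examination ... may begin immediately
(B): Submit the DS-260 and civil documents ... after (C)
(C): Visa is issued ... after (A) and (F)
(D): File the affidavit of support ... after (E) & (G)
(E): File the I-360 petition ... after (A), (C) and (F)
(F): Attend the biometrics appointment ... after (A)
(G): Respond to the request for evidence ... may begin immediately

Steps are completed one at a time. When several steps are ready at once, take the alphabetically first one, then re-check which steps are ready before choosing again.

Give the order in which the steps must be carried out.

(A) → (F) → (C) → (B) → (E) → (G) → (D)

(A) and (G) have no prerequisites; (A) has the earlier label, so (A) is first.
Now (F) and (G) have their prerequisites met. (F) has the earlier label, so (F) next.
(C) now also ready, so the ready set is {(C), (G)}; (C) has the earlier label → (C).
Now (B), (E) and (G) have their prerequisites met. (B) has the earlier label, so (B) next.
Now (E) and (G) have their prerequisites met. (E) has the earlier label, so (E) next.
That leaves (G) as the only ready step → (G).
(D) needed (E) and (G), now all done → (D).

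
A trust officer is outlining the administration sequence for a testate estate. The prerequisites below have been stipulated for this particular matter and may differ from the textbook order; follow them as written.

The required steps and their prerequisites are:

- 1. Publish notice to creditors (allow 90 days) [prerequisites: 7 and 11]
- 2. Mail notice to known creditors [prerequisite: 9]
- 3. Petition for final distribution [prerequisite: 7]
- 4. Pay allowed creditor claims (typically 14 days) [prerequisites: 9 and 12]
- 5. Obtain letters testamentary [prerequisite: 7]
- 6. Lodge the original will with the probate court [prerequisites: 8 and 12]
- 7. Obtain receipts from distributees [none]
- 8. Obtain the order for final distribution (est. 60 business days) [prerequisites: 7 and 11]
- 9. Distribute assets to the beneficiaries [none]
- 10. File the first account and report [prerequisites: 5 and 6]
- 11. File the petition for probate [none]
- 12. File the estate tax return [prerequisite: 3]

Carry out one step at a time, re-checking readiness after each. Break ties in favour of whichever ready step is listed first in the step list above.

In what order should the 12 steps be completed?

7 3 5 9 2 11 1 8 12 4 6 10

Nothing is required for 7, 9 and 11. 7 is listed earlier → 7 first.
3, 5, 9 and 11 are all available; 3 is listed earlier → 3.
12 now also ready, so the ready set is {5, 9, 11, 12}; 5 is listed earlier → 5.
Ready: 9, 11 and 12. 9 is listed earlier → 9.
Ready: 2, 11 and 12. 2 is listed earlier → 2.
11 and 12 are both available; 11 is listed earlier → 11.
1, 8 and 12 are all available; 1 is listed earlier → 1.
Now 8 and 12 have their prerequisites met. 8 is listed earlier, so 8 next.
That leaves 12 as the only ready step → 12.
Now 4 and 6 have their prerequisites met. 4 is listed earlier, so 4 next.
6 is the only step now ready → 6.
10 needed 5 and 6, now all done → 10.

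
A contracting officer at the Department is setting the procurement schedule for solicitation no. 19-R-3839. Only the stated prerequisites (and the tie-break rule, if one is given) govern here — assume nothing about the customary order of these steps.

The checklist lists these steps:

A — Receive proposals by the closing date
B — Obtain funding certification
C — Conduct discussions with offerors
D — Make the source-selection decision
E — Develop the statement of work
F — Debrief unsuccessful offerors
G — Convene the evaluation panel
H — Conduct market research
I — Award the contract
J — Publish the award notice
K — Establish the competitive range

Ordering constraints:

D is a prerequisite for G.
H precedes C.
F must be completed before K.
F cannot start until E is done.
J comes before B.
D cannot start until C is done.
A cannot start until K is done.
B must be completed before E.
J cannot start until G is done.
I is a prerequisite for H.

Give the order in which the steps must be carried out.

I H C D G J B E F K A

I has no prerequisites → I first.
H needed I, now all done → H.
That leaves C as the only ready step → C.
D needed C, now all done → D.
G needed D, now all done → G.
J needed G, now all done → J.
B needed J, now all done → B.
That leaves E as the only ready step → E.
Next only F has its prerequisites met → F.
K needed F, now all done → K.
A needed K, now all done → A.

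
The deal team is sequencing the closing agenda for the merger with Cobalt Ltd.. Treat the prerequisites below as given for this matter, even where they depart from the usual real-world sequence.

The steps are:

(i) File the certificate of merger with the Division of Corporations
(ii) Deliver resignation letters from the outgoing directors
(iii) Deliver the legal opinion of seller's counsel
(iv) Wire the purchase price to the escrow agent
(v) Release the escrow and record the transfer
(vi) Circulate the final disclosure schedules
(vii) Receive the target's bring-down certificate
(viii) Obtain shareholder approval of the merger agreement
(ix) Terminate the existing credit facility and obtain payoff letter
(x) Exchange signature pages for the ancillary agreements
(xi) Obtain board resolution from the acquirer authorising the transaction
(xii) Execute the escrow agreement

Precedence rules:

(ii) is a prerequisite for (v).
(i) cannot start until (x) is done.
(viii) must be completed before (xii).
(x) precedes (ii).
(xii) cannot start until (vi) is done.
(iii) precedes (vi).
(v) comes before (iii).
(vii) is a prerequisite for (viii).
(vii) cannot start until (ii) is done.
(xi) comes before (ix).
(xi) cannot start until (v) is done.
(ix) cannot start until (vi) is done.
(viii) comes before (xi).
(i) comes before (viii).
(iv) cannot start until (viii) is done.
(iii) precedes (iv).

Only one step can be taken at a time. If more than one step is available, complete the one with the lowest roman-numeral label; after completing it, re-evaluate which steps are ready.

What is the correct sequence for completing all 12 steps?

(x) is the only step with nothing outstanding, so it goes first.
(i) and (ii) are both available; (i) has the earlier label → (i).
That leaves (ii) as the only ready step → (ii).
Ready: (v) and (vii). (v) has the earlier label → (v).
(iii) and (vii) are both available; (iii) has the earlier label → (iii).
Ready: (vi) and (vii). (vi) has the earlier label → (vi).
That leaves (vii) as the only ready step → (vii).
Next only (viii) has its prerequisites met → (viii).
Ready: (iv), (xi) and (xii). (iv) has the earlier label → (iv).
Ready: (xi) and (xii). (xi) has the earlier label → (xi).
(ix) now also ready, so the ready set is {(ix), (xii)}; (ix) has the earlier label → (ix).
(xii) needed (vi) and (viii), now all done → (xii).

(x), (i), (ii), (v), (iii), (vi), (vii), (viii), (iv), (xi), (ix), (xii)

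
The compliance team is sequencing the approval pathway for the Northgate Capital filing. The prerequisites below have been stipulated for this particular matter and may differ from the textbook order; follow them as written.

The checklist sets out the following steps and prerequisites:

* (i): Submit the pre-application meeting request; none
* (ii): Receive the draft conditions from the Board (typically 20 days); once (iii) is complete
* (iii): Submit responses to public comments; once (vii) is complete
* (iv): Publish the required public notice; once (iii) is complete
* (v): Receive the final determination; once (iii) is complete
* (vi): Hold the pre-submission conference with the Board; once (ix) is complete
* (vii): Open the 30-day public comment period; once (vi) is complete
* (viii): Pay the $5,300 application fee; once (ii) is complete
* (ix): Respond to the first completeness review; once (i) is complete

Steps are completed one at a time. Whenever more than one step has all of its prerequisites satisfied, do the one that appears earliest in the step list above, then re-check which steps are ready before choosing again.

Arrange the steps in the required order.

(i) (ix) (vi) (vii) (iii) (ii) (iv) (v) (viii)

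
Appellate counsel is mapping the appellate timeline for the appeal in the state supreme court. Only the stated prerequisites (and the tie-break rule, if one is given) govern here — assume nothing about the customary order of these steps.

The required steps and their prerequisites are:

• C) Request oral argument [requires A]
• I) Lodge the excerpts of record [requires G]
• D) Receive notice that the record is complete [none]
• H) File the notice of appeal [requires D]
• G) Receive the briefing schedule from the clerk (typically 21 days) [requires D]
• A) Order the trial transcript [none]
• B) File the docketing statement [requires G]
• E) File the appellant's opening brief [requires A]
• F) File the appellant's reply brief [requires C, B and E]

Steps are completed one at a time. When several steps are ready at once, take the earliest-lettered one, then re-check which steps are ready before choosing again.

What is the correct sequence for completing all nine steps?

A → C → D → E → G → B → F → H → I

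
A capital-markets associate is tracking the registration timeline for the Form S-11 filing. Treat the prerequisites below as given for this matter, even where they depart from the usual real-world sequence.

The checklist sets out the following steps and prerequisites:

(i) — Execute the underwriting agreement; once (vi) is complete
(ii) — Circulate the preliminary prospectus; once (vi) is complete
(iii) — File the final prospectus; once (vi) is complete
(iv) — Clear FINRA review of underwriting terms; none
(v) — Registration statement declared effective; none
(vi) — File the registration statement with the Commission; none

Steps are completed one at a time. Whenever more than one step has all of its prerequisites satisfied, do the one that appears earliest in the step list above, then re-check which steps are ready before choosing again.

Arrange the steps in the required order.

Nothing is required for (iv), (v) and (vi). (iv) is listed earlier → (iv) first.
(v) and (vi) are both available; (v) is listed earlier → (v).
(vi) is the only step now ready → (vi).
(i), (ii) and (iii) are all available; (i) is listed earlier → (i).
Now (ii) and (iii) have their prerequisites met. (ii) is listed earlier, so (ii) next.
That leaves (iii) as the only ready step → (iii).

(iv) (v) (vi) (i) (ii) (iii)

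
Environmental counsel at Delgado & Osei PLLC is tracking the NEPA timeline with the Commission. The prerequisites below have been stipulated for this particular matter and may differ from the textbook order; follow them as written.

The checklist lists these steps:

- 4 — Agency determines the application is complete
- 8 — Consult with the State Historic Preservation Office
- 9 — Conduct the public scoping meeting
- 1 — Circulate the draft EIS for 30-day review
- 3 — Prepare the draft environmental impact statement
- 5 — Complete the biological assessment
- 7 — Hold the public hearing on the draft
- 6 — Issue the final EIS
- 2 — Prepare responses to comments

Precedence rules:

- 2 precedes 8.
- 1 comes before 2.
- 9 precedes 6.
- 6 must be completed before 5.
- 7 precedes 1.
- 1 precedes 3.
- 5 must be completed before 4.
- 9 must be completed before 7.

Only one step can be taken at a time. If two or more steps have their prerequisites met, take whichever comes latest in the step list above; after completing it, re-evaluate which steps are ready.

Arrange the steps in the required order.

9, 6, 7, 5, 1, 2, 3, 8, 4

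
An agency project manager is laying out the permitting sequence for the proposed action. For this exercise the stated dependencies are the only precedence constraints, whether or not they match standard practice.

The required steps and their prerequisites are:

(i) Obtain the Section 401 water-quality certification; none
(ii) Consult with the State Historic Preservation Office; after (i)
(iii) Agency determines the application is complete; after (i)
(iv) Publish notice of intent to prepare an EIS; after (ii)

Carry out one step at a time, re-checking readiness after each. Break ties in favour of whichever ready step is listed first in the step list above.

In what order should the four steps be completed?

(i) is the only step with nothing outstanding, so it goes first.
Ready: (ii) and (iii). (ii) is listed earlier → (ii).
Now (iii) and (iv) have their prerequisites met. (iii) is listed earlier, so (iii) next.
(iv) needed (ii), now all done → (iv).

(i), (ii), (iii), (iv)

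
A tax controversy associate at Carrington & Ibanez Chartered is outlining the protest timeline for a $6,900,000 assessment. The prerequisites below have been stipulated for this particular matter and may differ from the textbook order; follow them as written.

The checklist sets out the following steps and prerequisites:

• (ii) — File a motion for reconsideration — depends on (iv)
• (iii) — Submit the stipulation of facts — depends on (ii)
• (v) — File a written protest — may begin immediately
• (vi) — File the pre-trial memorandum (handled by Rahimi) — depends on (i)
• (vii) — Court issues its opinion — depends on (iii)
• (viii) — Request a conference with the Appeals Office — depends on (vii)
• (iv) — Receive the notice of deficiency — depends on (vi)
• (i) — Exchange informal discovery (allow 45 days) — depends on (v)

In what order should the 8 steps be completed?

(v) has no prerequisites → (v) first.
That leaves (i) as the only ready step → (i).
(vi) needed (i), now all done → (vi).
(iv) needed (vi), now all done → (iv).
(ii) needed (iv), now all done → (ii).
That leaves (iii) as the only ready step → (iii).
(vii) is the only step now ready → (vii).
(viii) is the only step now ready → (viii).

(v), (i), (vi), (iv), (ii), (iii), (vii), (viii)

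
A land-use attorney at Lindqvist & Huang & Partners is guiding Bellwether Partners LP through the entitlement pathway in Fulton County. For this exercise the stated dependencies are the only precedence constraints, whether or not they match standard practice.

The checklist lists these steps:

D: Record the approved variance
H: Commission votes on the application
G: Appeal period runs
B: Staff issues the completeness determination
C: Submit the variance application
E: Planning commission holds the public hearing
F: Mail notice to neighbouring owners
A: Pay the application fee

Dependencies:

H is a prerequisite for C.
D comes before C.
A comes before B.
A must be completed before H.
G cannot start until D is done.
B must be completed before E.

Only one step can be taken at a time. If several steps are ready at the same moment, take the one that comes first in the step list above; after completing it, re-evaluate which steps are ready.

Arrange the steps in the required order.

D, G, F, A, H, B, C, E

D, F and A have no prerequisites; D is listed earlier, so D is first.
G now also ready, so the ready set is {G, F, A}; G is listed earlier → G.
Now F and A have their prerequisites met. F is listed earlier, so F next.
A is the only step now ready → A.
Ready: H and B. H is listed earlier → H.
Now B and C have their prerequisites met. B is listed earlier, so B next.
E now also ready, so the ready set is {C, E}; C is listed earlier → C.
E needed B, now all done → E.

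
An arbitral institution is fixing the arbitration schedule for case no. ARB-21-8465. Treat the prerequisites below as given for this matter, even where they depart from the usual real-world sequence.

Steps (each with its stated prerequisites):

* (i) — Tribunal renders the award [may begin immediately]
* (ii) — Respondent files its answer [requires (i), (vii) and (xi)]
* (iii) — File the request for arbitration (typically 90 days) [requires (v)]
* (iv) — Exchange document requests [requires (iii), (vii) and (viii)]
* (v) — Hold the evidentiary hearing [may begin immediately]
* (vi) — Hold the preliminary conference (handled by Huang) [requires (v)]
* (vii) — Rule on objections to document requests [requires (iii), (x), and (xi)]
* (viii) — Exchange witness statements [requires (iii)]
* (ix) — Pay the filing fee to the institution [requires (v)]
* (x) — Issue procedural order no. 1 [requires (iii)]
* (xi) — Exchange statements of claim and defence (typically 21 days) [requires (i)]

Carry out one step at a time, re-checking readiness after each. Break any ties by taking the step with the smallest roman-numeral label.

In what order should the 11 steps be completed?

Nothing is required for (i) and (v). (i) has the earlier label → (i) first.
(v) and (xi) are both available; (v) has the earlier label → (v).
(iii), (vi), (ix) and (xi) are all available; (iii) has the earlier label → (iii).
(viii) and (x) now also ready, so the ready set is {(vi), (viii), (ix), (x), (xi)}; (vi) has the earlier label → (vi).
(viii), (ix), (x) and (xi) are all available; (viii) has the earlier label → (viii).
Now (ix), (x) and (xi) have their prerequisites met. (ix) has the earlier label, so (ix) next.
Ready: (x) and (xi). (x) has the earlier label → (x).
(xi) needed (i), now all done → (xi).
(vii) needed (iii), (x) and (xi), now all done → (vii).
Now (ii) and (iv) have their prerequisites met. (ii) has the earlier label, so (ii) next.
(iv) is the only step now ready → (iv).

(i), (v), (iii), (vi), (viii), (ix), (x), (xi), (vii), (ii), (iv)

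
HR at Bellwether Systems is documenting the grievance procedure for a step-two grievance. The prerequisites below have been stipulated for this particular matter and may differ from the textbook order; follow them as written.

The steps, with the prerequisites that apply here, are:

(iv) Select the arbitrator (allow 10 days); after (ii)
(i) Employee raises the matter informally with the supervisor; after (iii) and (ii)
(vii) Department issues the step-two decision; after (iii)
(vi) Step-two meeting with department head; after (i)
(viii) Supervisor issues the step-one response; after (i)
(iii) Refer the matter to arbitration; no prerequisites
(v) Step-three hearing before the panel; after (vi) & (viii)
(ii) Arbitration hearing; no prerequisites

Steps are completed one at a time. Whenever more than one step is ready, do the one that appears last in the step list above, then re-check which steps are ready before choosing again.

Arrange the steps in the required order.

(ii) → (iii) → (vii) → (i) → (viii) → (vi) → (v) → (iv)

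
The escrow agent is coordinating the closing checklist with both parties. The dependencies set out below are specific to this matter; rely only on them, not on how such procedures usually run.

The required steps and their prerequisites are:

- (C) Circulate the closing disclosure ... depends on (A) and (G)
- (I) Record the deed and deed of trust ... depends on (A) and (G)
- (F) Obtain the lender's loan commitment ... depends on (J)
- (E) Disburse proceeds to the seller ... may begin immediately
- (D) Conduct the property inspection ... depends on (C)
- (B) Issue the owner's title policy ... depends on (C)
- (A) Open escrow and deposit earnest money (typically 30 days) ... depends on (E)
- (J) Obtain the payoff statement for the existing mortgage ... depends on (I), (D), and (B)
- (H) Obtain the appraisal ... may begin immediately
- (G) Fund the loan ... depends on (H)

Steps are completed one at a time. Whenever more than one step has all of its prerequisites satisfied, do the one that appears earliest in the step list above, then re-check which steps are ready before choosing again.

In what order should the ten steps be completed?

(E) (A) (H) (G) (C) (I) (D) (B) (J) (F)

Nothing is required for (E) and (H). (E) is listed earlier → (E) first.
(A) and (H) are both available; (A) is listed earlier → (A).
Next only (H) has its prerequisites met → (H).
(G) needed (H), now all done → (G).
Ready: (C) and (I). (C) is listed earlier → (C).
Now (I), (D) and (B) have their prerequisites met. (I) is listed earlier, so (I) next.
Now (D) and (B) have their prerequisites met. (D) is listed earlier, so (D) next.
(B) is the only step now ready → (B).
(J) needed (I), (D) and (B), now all done → (J).
Next only (F) has its prerequisites met → (F).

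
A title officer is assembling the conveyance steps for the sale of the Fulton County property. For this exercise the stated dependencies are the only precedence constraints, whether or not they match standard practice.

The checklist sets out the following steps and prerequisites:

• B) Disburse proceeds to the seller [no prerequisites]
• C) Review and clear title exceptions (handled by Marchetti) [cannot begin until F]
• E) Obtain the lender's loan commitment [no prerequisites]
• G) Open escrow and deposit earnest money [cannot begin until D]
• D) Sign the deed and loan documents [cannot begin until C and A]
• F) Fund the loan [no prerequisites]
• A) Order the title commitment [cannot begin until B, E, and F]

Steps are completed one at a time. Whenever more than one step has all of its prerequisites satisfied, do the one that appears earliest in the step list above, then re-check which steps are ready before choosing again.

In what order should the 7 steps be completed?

Nothing is required for B, E and F. B is listed earlier → B first.
E and F are both available; E is listed earlier → E.
That leaves F as the only ready step → F.
Ready: C and A. C is listed earlier → C.
A needed B, E and F, now all done → A.
D needed C and A, now all done → D.
That leaves G as the only ready step → G.

B → E → F → C → A → D → G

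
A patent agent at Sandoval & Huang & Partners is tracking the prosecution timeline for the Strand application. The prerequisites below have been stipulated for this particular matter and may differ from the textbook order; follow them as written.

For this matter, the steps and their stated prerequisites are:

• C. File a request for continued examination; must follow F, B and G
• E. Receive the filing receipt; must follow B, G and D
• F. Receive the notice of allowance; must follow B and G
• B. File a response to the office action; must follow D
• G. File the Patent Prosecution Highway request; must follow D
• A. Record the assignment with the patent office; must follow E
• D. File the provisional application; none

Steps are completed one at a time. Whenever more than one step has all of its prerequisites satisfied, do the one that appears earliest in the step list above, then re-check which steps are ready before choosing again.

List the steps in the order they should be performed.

Only D has no prerequisites, so it is first.
B and G are both available; B is listed earlier → B.
G needed D, now all done → G.
E and F are both available; E is listed earlier → E.
A now also ready, so the ready set is {F, A}; F is listed earlier → F.
C now also ready, so the ready set is {C, A}; C is listed earlier → C.
A needed E, now all done → A.

D, B, G, E, F, C, A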